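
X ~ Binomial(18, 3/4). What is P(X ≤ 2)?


P(X ≤ 2) = Σ P(X=i) for i=0..2
P(X=0) = 1/68719476736
P(X=1) = 27/34359738368
P(X=2) = 1377/68719476736
Sum = 179/8589934592

P(X ≤ 2) = 179/8589934592 ≈ 0.00%


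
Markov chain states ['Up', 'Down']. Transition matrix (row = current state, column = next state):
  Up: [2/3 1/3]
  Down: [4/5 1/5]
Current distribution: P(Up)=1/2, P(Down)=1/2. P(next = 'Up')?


P(next=Up) = Σᵢ P(now=i)×P(i→Up)
= 1/2×2/3 + 1/2×4/5
= 1/3 + 2/5 = 11/15

P = 11/15 ≈ 0.7333


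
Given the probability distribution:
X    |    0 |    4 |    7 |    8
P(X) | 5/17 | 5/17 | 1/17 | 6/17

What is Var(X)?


E[X] = 75/17
E[X²] = 513/17
Var(X) = E[X²] - (E[X])² = 513/17 - 5625/289 = 3096/289

Var(X) = 3096/289 ≈ 10.7128


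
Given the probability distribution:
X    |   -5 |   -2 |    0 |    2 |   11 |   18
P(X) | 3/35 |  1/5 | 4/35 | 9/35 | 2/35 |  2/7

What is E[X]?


E[X] = Σ x·P(X=x)
= (-5)×(3/35) + (-2)×(1/5) + (0)×(4/35) + (2)×(9/35) + (11)×(2/35) + (18)×(2/7)
= 191/35

E[X] = 191/35


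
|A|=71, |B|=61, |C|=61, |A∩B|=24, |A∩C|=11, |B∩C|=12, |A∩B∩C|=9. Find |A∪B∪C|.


|A∪B∪C| = 71+61+61-24-11-12+9 = 155

|A∪B∪C| = 155


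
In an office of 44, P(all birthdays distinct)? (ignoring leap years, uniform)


P(all different) = Π(365-i)/365 for i=0..43
= (365/365)×(364/365)×...×(322/365)
= 0.067115

P ≈ 0.0671 ≈ 6.71%


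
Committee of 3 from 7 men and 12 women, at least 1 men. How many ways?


Count by #men:
  1M,2W: C(7,1)×C(12,2)=462
  2M,1W: C(7,2)×C(12,1)=252
  3M,0W: C(7,3)×C(12,0)=35
Total = 749

749


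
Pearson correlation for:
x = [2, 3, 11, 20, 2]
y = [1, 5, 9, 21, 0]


n=5, Σx=38, Σy=36, Σxy=536, Σx²=538, Σy²=548
r = (5×536 - 38×36)/√((5×538 - 38²)(5×548 - 36²))
= 1312/√(1246×1444) = 1312/√1799224 ≈ 1312/1341.3516 ≈ 0.9781

r ≈ 0.9781


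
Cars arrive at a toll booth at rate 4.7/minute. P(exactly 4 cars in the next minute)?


Poisson(λ=4.7): P(X=4) = e^(-λ)×λ^k/k!
= e^(-4.7) × 4.7^4 / 4!
≈ 0.009095277102 × 487.9681 / 24 ≈ 0.184925

P(X=4) ≈ 0.184925 ≈ 18.49%


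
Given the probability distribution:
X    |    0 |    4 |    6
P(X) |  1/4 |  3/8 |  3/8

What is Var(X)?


E[X] = 15/4
E[X²] = 39/2
Var(X) = E[X²] - (E[X])² = 39/2 - 225/16 = 87/16

Var(X) = 87/16 ≈ 5.4375


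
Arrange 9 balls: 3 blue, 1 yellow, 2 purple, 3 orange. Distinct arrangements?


9!/(3!×1!×2!×3!) = 5040

5040


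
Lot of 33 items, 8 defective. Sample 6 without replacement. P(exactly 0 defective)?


Hypergeometric: C(8,0)×C(25,6)/C(33,6)
= 1×177100/1107568 = 575/3596

P(X=0) = 575/3596 ≈ 15.99%


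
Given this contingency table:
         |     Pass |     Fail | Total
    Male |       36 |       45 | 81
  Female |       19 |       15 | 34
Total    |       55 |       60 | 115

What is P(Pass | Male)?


P(Pass | Male) = 36/(36+45) = 36/81 = 4/9

P(Pass|Male) = 4/9 ≈ 44.44%


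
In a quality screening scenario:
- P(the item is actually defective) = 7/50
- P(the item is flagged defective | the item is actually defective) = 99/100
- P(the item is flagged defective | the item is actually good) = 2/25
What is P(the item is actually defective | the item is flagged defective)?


Using Bayes' theorem:
P(A|B) = P(B|A)·P(A) / P(B)

P(the item is flagged defective) = 99/100 × 7/50 + 2/25 × 43/50
= 693/5000 + 43/625 = 1037/5000

P(the item is actually defective|the item is flagged defective) = (693/5000) / (1037/5000) = 693/1037

P(the item is actually defective|the item is flagged defective) = 693/1037 ≈ 66.83%


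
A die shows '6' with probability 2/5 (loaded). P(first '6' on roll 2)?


Geometric: P(X=2) = (1-p)^(k-1)×p = (3/5)^1×2/5 = 6/25

P(X=2) = 6/25 ≈ 24.00%


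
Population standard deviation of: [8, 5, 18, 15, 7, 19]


Mean = 72/6 = 12
  (8-12)²=16
  (5-12)²=49
  (18-12)²=36
  (15-12)²=9
  (7-12)²=25
  (19-12)²=49
Σ(x-μ)² = 184
σ² = 184/6 = 92/3

σ = √(92/3) ≈ 5.5377


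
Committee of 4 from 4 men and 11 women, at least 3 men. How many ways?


Count by #men:
  3M,1W: C(4,3)×C(11,1)=44
  4M,0W: C(4,4)×C(11,0)=1
Total = 45

45


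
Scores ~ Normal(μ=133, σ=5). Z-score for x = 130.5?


z = (x - μ)/σ = (130.5 - 133)/5 = -0.5

z = -0.5


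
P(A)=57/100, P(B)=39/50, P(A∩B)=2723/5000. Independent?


P(A)×P(B) = 2223/5000
P(A∩B) = 2723/5000
Not equal → NOT independent

No, not independent


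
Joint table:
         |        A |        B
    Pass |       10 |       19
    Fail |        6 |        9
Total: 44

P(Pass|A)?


P(Pass|A) = 10/(10+6) = 10/16 = 5/8

P = 5/8 ≈ 62.50%


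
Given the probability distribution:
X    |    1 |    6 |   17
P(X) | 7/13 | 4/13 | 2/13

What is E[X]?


E[X] = Σ x·P(X=x)
= (1)×(7/13) + (6)×(4/13) + (17)×(2/13)
= 5

E[X] = 5


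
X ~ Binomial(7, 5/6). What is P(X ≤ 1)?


P(X ≤ 1) = Σ P(X=i) for i=0..1
P(X=0) = 1/279936
P(X=1) = 35/279936
Sum = 1/7776

P(X ≤ 1) = 1/7776 ≈ 0.01%


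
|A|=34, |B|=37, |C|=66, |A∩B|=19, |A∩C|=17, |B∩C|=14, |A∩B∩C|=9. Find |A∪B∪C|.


|A∪B∪C| = 34+37+66-19-17-14+9 = 96

|A∪B∪C| = 96


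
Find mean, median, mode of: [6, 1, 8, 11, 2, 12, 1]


Sorted: [1, 1, 2, 6, 8, 11, 12]
Mean = 41/7
Median = 6
Freq: {6: 1, 1: 2, 8: 1, 11: 1, 2: 1, 12: 1}
Mode: [1]

Mean=41/7, Median=6, Mode=1


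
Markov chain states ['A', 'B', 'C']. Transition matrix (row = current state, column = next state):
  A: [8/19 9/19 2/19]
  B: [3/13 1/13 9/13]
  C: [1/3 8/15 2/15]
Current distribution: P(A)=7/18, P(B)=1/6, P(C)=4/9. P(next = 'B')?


P(next=B) = Σᵢ P(now=i)×P(i→B)
= 7/18×9/19 + 1/6×1/13 + 4/9×8/15
= 7/38 + 1/78 + 32/135 = 14474/33345

P = 14474/33345 ≈ 0.4341


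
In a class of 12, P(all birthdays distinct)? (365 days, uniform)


P(all different) = Π(365-i)/365 for i=0..11
= (365/365)×(364/365)×...×(354/365)
= 0.832975

P ≈ 0.8330 ≈ 83.30%


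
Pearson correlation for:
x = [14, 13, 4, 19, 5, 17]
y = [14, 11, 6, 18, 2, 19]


n=6, Σx=72, Σy=70, Σxy=1038, Σx²=1056, Σy²=1042
r = (6×1038 - 72×70)/√((6×1056 - 72²)(6×1042 - 70²))
= 1188/√(1152×1352) = 1188/√1557504 ≈ 1188/1248.0000 ≈ 0.9519

r ≈ 0.9519


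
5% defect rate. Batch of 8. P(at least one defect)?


P(all good) = (19/20)^8 = 16983563041/25600000000
P(≥1 defect) = 8616436959/25600000000

P = 8616436959/25600000000 ≈ 33.66%


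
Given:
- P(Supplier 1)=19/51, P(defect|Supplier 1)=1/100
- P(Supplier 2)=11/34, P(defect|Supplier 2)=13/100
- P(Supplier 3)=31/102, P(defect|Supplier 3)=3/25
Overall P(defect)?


P(B) = Σ P(B|Aᵢ)×P(Aᵢ)
  1/100×19/51 = 19/5100
  13/100×11/34 = 143/3400
  3/25×31/102 = 31/850
Sum = 839/10200

P(defect) = 839/10200 ≈ 8.23%


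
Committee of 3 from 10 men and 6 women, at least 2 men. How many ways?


Count by #men:
  2M,1W: C(10,2)×C(6,1)=270
  3M,0W: C(10,3)×C(6,0)=120
Total = 390

390


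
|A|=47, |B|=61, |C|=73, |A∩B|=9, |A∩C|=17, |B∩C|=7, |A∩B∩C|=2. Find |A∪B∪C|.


|A∪B∪C| = 47+61+73-9-17-7+2 = 150

|A∪B∪C| = 150


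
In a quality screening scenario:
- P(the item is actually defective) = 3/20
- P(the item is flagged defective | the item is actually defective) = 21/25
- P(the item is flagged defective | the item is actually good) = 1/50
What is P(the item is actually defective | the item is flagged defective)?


Using Bayes' theorem:
P(A|B) = P(B|A)·P(A) / P(B)

P(the item is flagged defective) = 21/25 × 3/20 + 1/50 × 17/20
= 63/500 + 17/1000 = 143/1000

P(the item is actually defective|the item is flagged defective) = (63/500) / (143/1000) = 126/143

P(the item is actually defective|the item is flagged defective) = 126/143 ≈ 88.11%


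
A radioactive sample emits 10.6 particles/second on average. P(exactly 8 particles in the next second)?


Poisson(λ=10.6): P(X=8) = e^(-λ)×λ^k/k!
= e^(-10.6) × 10.6^8 / 8!
≈ 2.491600973e-05 × 159384807.453 / 40320 ≈ 0.098493

P(X=8) ≈ 0.098493 ≈ 9.85%


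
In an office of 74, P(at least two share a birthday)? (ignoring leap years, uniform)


P(all different) = Π(365-i)/365 for i=0..73
= 0.000351
P(match) = 1 - 0.000351 = 0.999649

P ≈ 0.9996 ≈ 99.96%


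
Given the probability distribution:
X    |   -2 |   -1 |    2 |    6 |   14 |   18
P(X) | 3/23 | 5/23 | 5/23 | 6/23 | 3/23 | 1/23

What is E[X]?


E[X] = Σ x·P(X=x)
= (-2)×(3/23) + (-1)×(5/23) + (2)×(5/23) + (6)×(6/23) + (14)×(3/23) + (18)×(1/23)
= 95/23

E[X] = 95/23


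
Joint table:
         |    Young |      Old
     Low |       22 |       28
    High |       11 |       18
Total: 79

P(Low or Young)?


P(Low∨Young) = P(Low) + P(Young) - P(Low∧Young)
= (50 + 33 - 22)/79 = 61/79

P = 61/79 ≈ 77.22%


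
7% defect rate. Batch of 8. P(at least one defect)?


P(all good) = (93/100)^8 = 5595818096650401/10000000000000000
P(≥1 defect) = 4404181903349599/10000000000000000

P = 4404181903349599/10000000000000000 ≈ 44.04%


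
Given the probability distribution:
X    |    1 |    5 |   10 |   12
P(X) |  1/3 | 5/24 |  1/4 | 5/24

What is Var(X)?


E[X] = 51/8
E[X²] = 1453/24
Var(X) = E[X²] - (E[X])² = 1453/24 - 2601/64 = 3821/192

Var(X) = 3821/192 ≈ 19.9010


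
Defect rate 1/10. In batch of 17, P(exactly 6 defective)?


Binomial: P(X=6) = C(17,6)×p^6×(1-p)^11
= 12376 × 1/1000000 × 31381059609/100000000000 = 48546499215123/12500000000000000

P(X=6) = 48546499215123/12500000000000000 ≈ 0.39%


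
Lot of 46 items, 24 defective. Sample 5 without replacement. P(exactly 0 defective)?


Hypergeometric: C(24,0)×C(22,5)/C(46,5)
= 1×26334/1370754 = 19/989

P(X=0) = 19/989 ≈ 1.92%


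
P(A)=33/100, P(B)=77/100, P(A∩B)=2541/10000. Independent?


P(A)×P(B) = 2541/10000
P(A∩B) = 2541/10000
Equal ✓ → Independent

Yes, independent


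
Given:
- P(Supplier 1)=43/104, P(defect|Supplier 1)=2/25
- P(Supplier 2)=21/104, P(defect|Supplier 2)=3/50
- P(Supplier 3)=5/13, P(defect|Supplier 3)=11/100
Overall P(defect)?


P(B) = Σ P(B|Aᵢ)×P(Aᵢ)
  2/25×43/104 = 43/1300
  3/50×21/104 = 63/5200
  11/100×5/13 = 11/260
Sum = 7/80

P(defect) = 7/80 ≈ 8.75%


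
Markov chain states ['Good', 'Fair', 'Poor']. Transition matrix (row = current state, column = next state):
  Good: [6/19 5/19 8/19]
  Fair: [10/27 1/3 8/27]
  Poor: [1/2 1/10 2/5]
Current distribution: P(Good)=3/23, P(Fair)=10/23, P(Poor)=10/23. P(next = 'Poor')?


P(next=Poor) = Σᵢ P(now=i)×P(i→Poor)
= 3/23×8/19 + 10/23×8/27 + 10/23×2/5
= 24/437 + 80/621 + 4/23 = 4220/11799

P = 4220/11799 ≈ 0.3577


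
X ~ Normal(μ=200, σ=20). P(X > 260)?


z = (260-200)/20 = 3.0
P(X > 260) = 1 - P(Z ≤ 3.0) = 1 - 0.9987 = 0.0013

P(X > 260) ≈ 0.0013


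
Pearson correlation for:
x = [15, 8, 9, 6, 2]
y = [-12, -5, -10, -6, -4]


n=5, Σx=40, Σy=-37, Σxy=-354, Σx²=410, Σy²=321
r = (5×(-354) - 40×(-37))/√((5×410 - 40²)(5×321 - (-37)²))
= -290/√(450×236) = -290/√106200 ≈ -290/325.8834 ≈ -0.8899

r ≈ -0.8899


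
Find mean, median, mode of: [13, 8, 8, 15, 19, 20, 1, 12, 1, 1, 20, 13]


Sorted: [1, 1, 1, 8, 8, 12, 13, 13, 15, 19, 20, 20]
Mean = 131/12
Median = 25/2
Freq: {13: 2, 8: 2, 15: 1, 19: 1, 20: 2, 1: 3, 12: 1}
Mode: [1]

Mean=131/12, Median=25/2, Mode=1


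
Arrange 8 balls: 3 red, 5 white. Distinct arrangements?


8!/(3!×5!) = 56

56


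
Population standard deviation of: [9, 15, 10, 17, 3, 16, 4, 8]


Mean = 82/8 = 41/4
  (9-41/4)²=25/16
  (15-41/4)²=361/16
  (10-41/4)²=1/16
  (17-41/4)²=729/16
  (3-41/4)²=841/16
  (16-41/4)²=529/16
  (4-41/4)²=625/16
  (8-41/4)²=81/16
Σ(x-μ)² = 399/2
σ² = (399/2)/8 = 399/16

σ = √(399/16) ≈ 4.9937


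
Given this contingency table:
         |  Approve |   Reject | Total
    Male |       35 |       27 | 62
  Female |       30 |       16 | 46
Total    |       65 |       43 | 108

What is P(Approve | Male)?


P(Approve | Male) = 35/(35+27) = 35/62

P(Approve|Male) = 35/62 ≈ 56.45%


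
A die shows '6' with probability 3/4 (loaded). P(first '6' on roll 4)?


Geometric: P(X=4) = (1-p)^(k-1)×p = (1/4)^3×3/4 = 3/256

P(X=4) = 3/256 ≈ 1.17%


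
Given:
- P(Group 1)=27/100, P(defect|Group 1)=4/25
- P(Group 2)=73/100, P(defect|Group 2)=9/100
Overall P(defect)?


P(B) = Σ P(B|Aᵢ)×P(Aᵢ)
  4/25×27/100 = 27/625
  9/100×73/100 = 657/10000
Sum = 1089/10000

P(defect) = 1089/10000 ≈ 10.89%


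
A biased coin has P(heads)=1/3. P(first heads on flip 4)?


Geometric: P(X=4) = (1-p)^(k-1)×p = (2/3)^3×1/3 = 8/81

P(X=4) = 8/81 ≈ 9.88%


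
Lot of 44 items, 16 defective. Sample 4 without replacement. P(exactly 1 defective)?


Hypergeometric: C(16,1)×C(28,3)/C(44,4)
= 16×3276/135751 = 7488/19393

P(X=1) = 7488/19393 ≈ 38.61%


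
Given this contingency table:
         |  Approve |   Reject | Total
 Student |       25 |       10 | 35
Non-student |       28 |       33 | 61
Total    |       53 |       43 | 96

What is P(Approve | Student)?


P(Approve | Student) = 25/(25+10) = 25/35 = 5/7

P(Approve|Student) = 5/7 ≈ 71.43%


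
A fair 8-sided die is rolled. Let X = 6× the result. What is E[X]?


E[die] = (1+8)/2 = 9/2
E[X] = 6 × 9/2 = 27

E[X] = 27


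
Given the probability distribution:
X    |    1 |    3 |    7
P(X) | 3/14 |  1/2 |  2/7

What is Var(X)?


E[X] = 26/7
E[X²] = 131/7
Var(X) = E[X²] - (E[X])² = 131/7 - 676/49 = 241/49

Var(X) = 241/49 ≈ 4.9184


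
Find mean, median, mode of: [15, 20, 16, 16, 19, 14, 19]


Sorted: [14, 15, 16, 16, 19, 19, 20]
Mean = 119/7 = 17
Median = 16
Freq: {15: 1, 20: 1, 16: 2, 19: 2, 14: 1}
Mode: [16, 19]

Mean=17, Median=16, Mode=[16, 19]


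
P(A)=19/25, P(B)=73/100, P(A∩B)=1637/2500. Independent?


P(A)×P(B) = 1387/2500
P(A∩B) = 1637/2500
Not equal → NOT independent

No, not independent


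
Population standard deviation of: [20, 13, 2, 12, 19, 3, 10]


Mean = 79/7
  (20-79/7)²=3721/49
  (13-79/7)²=144/49
  (2-79/7)²=4225/49
  (12-79/7)²=25/49
  (19-79/7)²=2916/49
  (3-79/7)²=3364/49
  (10-79/7)²=81/49
Σ(x-μ)² = 2068/7
σ² = (2068/7)/7 = 2068/49

σ = √(2068/49) ≈ 6.4965


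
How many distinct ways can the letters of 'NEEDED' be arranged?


Letters: 6, freq: {'N': 1, 'E': 3, 'D': 2}
6!/(1!×3!×2!) = 720/12 = 60

60


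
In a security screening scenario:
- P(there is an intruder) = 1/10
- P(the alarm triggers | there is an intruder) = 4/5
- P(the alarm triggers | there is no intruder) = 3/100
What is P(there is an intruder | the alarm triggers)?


Using Bayes' theorem:
P(A|B) = P(B|A)·P(A) / P(B)

P(the alarm triggers) = 4/5 × 1/10 + 3/100 × 9/10
= 2/25 + 27/1000 = 107/1000

P(there is an intruder|the alarm triggers) = (2/25) / (107/1000) = 80/107

P(there is an intruder|the alarm triggers) = 80/107 ≈ 74.77%


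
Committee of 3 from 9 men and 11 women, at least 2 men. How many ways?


Count by #men:
  2M,1W: C(9,2)×C(11,1)=396
  3M,0W: C(9,3)×C(11,0)=84
Total = 480

480


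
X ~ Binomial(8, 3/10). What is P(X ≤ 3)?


P(X ≤ 3) = Σ P(X=i) for i=0..3
P(X=0) = 5764801/100000000
P(X=1) = 2470629/12500000
P(X=2) = 7411887/25000000
P(X=3) = 3176523/12500000
Sum = 16117913/20000000

P(X ≤ 3) = 16117913/20000000 ≈ 80.59%


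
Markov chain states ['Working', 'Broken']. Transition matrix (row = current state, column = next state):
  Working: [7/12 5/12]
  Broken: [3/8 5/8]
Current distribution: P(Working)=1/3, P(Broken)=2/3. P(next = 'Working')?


P(next=Working) = Σᵢ P(now=i)×P(i→Working)
= 1/3×7/12 + 2/3×3/8
= 7/36 + 1/4 = 4/9

P = 4/9 ≈ 0.4444


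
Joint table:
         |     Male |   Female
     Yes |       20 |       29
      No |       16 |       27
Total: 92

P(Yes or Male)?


P(Yes∨Male) = P(Yes) + P(Male) - P(Yes∧Male)
= (49 + 36 - 20)/92 = 65/92

P = 65/92 ≈ 70.65%


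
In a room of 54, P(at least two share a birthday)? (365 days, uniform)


P(all different) = Π(365-i)/365 for i=0..53
= 0.016123
P(match) = 1 - 0.016123 = 0.983877

P ≈ 0.9839 ≈ 98.39%


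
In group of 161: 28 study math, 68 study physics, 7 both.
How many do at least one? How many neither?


|A∪B| = 28+68-7 = 89
Neither = 161-89 = 72

At least one: 89; Neither: 72


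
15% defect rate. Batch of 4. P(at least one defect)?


P(all good) = (17/20)^4 = 83521/160000
P(≥1 defect) = 76479/160000

P = 76479/160000 ≈ 47.80%


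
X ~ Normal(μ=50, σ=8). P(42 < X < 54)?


z₁=(42-50)/8=-1.0, z₂=(54-50)/8=0.5
P = Φ(0.5) - Φ(-1.0) = 0.691462 - 0.158655 = 0.532807 ≈ 0.5328

P(42 < X < 54) ≈ 0.5328


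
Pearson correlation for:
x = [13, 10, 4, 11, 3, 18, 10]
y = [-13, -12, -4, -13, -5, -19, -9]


n=7, Σx=69, Σy=-75, Σxy=-895, Σx²=839, Σy²=965
r = (7×(-895) - 69×(-75))/√((7×839 - 69²)(7×965 - (-75)²))
= -1090/√(1112×1130) = -1090/√1256560 ≈ -1090/1120.9639 ≈ -0.9724

r ≈ -0.9724


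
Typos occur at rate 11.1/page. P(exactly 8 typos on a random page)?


Poisson(λ=11.1): P(X=8) = e^(-λ)×λ^k/k!
= e^(-11.1) × 11.1^8 / 8!
≈ 1.511232382e-05 × 230453776.972 / 40320 ≈ 0.086376

P(X=8) ≈ 0.086376 ≈ 8.64%


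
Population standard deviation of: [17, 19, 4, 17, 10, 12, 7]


Mean = 86/7
  (17-86/7)²=1089/49
  (19-86/7)²=2209/49
  (4-86/7)²=3364/49
  (17-86/7)²=1089/49
  (10-86/7)²=256/49
  (12-86/7)²=4/49
  (7-86/7)²=1369/49
Σ(x-μ)² = 1340/7
σ² = (1340/7)/7 = 1340/49

σ = √(1340/49) ≈ 5.2294


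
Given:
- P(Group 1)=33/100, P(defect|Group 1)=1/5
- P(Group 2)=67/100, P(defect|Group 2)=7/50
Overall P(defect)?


P(B) = Σ P(B|Aᵢ)×P(Aᵢ)
  1/5×33/100 = 33/500
  7/50×67/100 = 469/5000
Sum = 799/5000

P(defect) = 799/5000 ≈ 15.98%


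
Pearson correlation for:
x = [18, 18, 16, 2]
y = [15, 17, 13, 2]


n=4, Σx=54, Σy=47, Σxy=788, Σx²=908, Σy²=687
r = (4×788 - 54×47)/√((4×908 - 54²)(4×687 - 47²))
= 614/√(716×539) = 614/√385924 ≈ 614/621.2278 ≈ 0.9884

r ≈ 0.9884


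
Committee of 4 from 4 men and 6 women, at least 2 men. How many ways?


Count by #men:
  2M,2W: C(4,2)×C(6,2)=90
  3M,1W: C(4,3)×C(6,1)=24
  4M,0W: C(4,4)×C(6,0)=1
Total = 115

115


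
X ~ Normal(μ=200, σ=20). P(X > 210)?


z = (210-200)/20 = 0.5
P(X > 210) = 1 - P(Z ≤ 0.5) = 1 - 0.6915 = 0.3085

P(X > 210) ≈ 0.3085


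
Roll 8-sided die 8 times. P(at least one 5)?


P(no 5)^8 = (7/8)^8 = 5764801/16777216
P(≥1) = 1 - 5764801/16777216 = 11012415/16777216

P = 11012415/16777216 ≈ 65.64%


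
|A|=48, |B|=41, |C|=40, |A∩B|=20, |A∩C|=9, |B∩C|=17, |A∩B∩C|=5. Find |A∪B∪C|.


|A∪B∪C| = 48+41+40-20-9-17+5 = 88

|A∪B∪C| = 88


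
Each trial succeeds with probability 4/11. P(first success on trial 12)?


Geometric: P(X=12) = (1-p)^(k-1)×p = (7/11)^11×4/11 = 7909306972/3138428376721

P(X=12) = 7909306972/3138428376721 ≈ 0.25%


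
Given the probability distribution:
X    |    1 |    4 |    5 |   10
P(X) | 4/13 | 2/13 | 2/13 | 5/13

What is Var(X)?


E[X] = 72/13
E[X²] = 586/13
Var(X) = E[X²] - (E[X])² = 586/13 - 5184/169 = 2434/169

Var(X) = 2434/169 ≈ 14.4024


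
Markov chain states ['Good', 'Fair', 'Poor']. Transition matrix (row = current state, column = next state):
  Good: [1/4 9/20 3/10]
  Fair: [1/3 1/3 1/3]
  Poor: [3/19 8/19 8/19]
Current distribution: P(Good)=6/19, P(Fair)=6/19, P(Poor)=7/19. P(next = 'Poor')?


P(next=Poor) = Σᵢ P(now=i)×P(i→Poor)
= 6/19×3/10 + 6/19×1/3 + 7/19×8/19
= 9/95 + 2/19 + 56/361 = 641/1805

P = 641/1805 ≈ 0.3551


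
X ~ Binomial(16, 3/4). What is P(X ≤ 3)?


P(X ≤ 3) = Σ P(X=i) for i=0..3
P(X=0) = 1/4294967296
P(X=1) = 3/268435456
P(X=2) = 135/536870912
P(X=3) = 945/268435456
Sum = 16249/4294967296

P(X ≤ 3) = 16249/4294967296 ≈ 0.00%


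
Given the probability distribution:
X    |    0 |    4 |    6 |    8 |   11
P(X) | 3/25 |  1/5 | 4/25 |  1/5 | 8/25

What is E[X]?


E[X] = Σ x·P(X=x)
= (0)×(3/25) + (4)×(1/5) + (6)×(4/25) + (8)×(1/5) + (11)×(8/25)
= 172/25

E[X] = 172/25


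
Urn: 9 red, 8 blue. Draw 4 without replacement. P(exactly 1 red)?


Hypergeometric: C(9,1)×C(8,3)/C(17,4)
= 9×56/2380 = 18/85

P(X=1) = 18/85 ≈ 21.18%


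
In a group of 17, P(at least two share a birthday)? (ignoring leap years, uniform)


P(all different) = Π(365-i)/365 for i=0..16
= 0.684992
P(match) = 1 - 0.684992 = 0.315008

P ≈ 0.3150 ≈ 31.50%


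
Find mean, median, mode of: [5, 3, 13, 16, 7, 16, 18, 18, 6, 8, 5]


Sorted: [3, 5, 5, 6, 7, 8, 13, 16, 16, 18, 18]
Mean = 115/11
Median = 8
Freq: {5: 2, 3: 1, 13: 1, 16: 2, 7: 1, 18: 2, 6: 1, 8: 1}
Mode: [5, 16, 18]

Mean=115/11, Median=8, Mode=[5, 16, 18]


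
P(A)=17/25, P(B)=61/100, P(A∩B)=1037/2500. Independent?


P(A)×P(B) = 1037/2500
P(A∩B) = 1037/2500
Equal ✓ → Independent

Yes, independent


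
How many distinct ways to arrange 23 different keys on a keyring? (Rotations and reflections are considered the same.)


Free circular arrangements: rotations and reflections both identified.
(n-1)!/2 = 22!/2 = 1124000727777607680000/2 = 562000363888803840000

562000363888803840000


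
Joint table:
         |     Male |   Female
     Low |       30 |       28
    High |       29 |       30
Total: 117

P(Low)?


P(Low) = (30+28)/117 = 58/117

P(Low) = 58/117 ≈ 49.57%


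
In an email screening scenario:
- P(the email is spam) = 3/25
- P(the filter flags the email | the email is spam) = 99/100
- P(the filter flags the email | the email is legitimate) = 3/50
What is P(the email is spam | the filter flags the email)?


Using Bayes' theorem:
P(A|B) = P(B|A)·P(A) / P(B)

P(the filter flags the email) = 99/100 × 3/25 + 3/50 × 22/25
= 297/2500 + 33/625 = 429/2500

P(the email is spam|the filter flags the email) = (297/2500) / (429/2500) = 9/13

P(the email is spam|the filter flags the email) = 9/13 ≈ 69.23%


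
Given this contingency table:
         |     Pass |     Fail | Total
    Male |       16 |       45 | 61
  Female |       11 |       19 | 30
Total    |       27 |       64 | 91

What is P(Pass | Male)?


P(Pass | Male) = 16/(16+45) = 16/61

P(Pass|Male) = 16/61 ≈ 26.23%


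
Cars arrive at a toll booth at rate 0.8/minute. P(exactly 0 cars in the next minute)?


Poisson(λ=0.8): P(X=0) = e^(-λ)×λ^k/k!
= e^(-0.8) × 0.8^0 / 0!
≈ 0.4493289641 × 1 / 1 ≈ 0.449329

P(X=0) ≈ 0.449329 ≈ 44.93%


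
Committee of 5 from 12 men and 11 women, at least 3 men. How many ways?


Count by #men:
  3M,2W: C(12,3)×C(11,2)=12100
  4M,1W: C(12,4)×C(11,1)=5445
  5M,0W: C(12,5)×C(11,0)=792
Total = 18337

18337


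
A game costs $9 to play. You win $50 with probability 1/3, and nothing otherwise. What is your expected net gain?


E[gain] = (50-9)×1/3 + (-9)×2/3
= 41/3 - 6 = 23/3

Expected net gain = $23/3 ≈ $7.67


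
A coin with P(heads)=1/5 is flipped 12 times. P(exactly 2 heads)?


Binomial: P(X=2) = C(12,2)×p^2×(1-p)^10
= 66 × 1/25 × 1048576/9765625 = 69206016/244140625

P(X=2) = 69206016/244140625 ≈ 28.35%


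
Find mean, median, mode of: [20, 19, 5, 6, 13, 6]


Sorted: [5, 6, 6, 13, 19, 20]
Mean = 69/6 = 23/2
Median = 19/2
Freq: {20: 1, 19: 1, 5: 1, 6: 2, 13: 1}
Mode: [6]

Mean=23/2, Median=19/2, Mode=6


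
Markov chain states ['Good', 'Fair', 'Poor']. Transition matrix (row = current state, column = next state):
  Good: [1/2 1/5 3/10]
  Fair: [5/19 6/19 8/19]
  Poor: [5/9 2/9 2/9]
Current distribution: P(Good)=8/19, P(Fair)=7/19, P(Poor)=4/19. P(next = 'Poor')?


P(next=Poor) = Σᵢ P(now=i)×P(i→Poor)
= 8/19×3/10 + 7/19×8/19 + 4/19×2/9
= 12/95 + 56/361 + 8/171 = 5332/16245

P = 5332/16245 ≈ 0.3282


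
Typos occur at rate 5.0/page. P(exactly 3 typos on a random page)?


Poisson(λ=5.0): P(X=3) = e^(-λ)×λ^k/k!
= e^(-5.0) × 5.0^3 / 3!
≈ 0.006737946999 × 125 / 6 ≈ 0.140374

P(X=3) ≈ 0.140374 ≈ 14.04%


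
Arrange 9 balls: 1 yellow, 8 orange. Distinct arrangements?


9!/(1!×8!) = 9

9


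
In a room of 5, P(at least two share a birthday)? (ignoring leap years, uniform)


P(all different) = Π(365-i)/365 for i=0..4
= 0.972864
P(match) = 1 - 0.972864 = 0.027136

P ≈ 0.0271 ≈ 2.71%


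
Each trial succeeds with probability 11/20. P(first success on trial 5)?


Geometric: P(X=5) = (1-p)^(k-1)×p = (9/20)^4×11/20 = 72171/3200000

P(X=5) = 72171/3200000 ≈ 2.26%


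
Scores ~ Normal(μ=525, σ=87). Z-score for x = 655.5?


z = (x - μ)/σ = (655.5 - 525)/87 = 1.5

z = 1.5


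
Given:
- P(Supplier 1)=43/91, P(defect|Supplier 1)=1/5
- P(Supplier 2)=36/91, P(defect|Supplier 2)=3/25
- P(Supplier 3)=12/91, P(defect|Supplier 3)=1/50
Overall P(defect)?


P(B) = Σ P(B|Aᵢ)×P(Aᵢ)
  1/5×43/91 = 43/455
  3/25×36/91 = 108/2275
  1/50×12/91 = 6/2275
Sum = 47/325

P(defect) = 47/325 ≈ 14.46%


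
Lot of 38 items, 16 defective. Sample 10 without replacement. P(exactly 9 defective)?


Hypergeometric: C(16,9)×C(22,1)/C(38,10)
= 11440×22/472733756 = 5720/10743949

P(X=9) = 5720/10743949 ≈ 0.05%


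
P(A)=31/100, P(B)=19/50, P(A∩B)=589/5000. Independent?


P(A)×P(B) = 589/5000
P(A∩B) = 589/5000
Equal ✓ → Independent

Yes, independent


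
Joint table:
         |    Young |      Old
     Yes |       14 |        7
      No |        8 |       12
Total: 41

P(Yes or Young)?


P(Yes∨Young) = P(Yes) + P(Young) - P(Yes∧Young)
= (21 + 22 - 14)/41 = 29/41

P = 29/41 ≈ 70.73%


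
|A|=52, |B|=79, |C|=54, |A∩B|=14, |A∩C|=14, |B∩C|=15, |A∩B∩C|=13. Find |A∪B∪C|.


|A∪B∪C| = 52+79+54-14-14-15+13 = 155

|A∪B∪C| = 155


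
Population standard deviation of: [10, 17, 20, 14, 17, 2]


Mean = 80/6 = 40/3
  (10-40/3)²=100/9
  (17-40/3)²=121/9
  (20-40/3)²=400/9
  (14-40/3)²=4/9
  (17-40/3)²=121/9
  (2-40/3)²=1156/9
Σ(x-μ)² = 634/3
σ² = (634/3)/6 = 317/9

σ = √(317/9) ≈ 5.9348


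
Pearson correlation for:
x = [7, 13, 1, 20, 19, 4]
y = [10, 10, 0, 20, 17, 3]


n=6, Σx=64, Σy=60, Σxy=935, Σx²=996, Σy²=898
r = (6×935 - 64×60)/√((6×996 - 64²)(6×898 - 60²))
= 1770/√(1880×1788) = 1770/√3361440 ≈ 1770/1833.4230 ≈ 0.9654

r ≈ 0.9654


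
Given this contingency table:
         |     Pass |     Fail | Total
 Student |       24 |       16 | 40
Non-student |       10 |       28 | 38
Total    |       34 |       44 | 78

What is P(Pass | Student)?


P(Pass | Student) = 24/(24+16) = 24/40 = 3/5

P(Pass|Student) = 3/5 ≈ 60.00%


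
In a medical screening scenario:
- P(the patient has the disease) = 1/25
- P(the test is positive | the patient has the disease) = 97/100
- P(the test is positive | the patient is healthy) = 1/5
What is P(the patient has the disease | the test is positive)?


Using Bayes' theorem:
P(A|B) = P(B|A)·P(A) / P(B)

P(the test is positive) = 97/100 × 1/25 + 1/5 × 24/25
= 97/2500 + 24/125 = 577/2500

P(the patient has the disease|the test is positive) = (97/2500) / (577/2500) = 97/577

P(the patient has the disease|the test is positive) = 97/577 ≈ 16.81%


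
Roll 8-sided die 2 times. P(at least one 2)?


P(no 2)^2 = (7/8)^2 = 49/64
P(≥1) = 1 - 49/64 = 15/64

P = 15/64 ≈ 23.44%


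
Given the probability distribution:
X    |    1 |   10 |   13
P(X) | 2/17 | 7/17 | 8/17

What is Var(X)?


E[X] = 176/17
E[X²] = 2054/17
Var(X) = E[X²] - (E[X])² = 2054/17 - 30976/289 = 3942/289

Var(X) = 3942/289 ≈ 13.6401


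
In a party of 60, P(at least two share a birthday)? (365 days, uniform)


P(all different) = Π(365-i)/365 for i=0..59
= 0.005877
P(match) = 1 - 0.005877 = 0.994123

P ≈ 0.9941 ≈ 99.41%


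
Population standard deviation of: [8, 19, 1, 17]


Mean = 45/4
  (8-45/4)²=169/16
  (19-45/4)²=961/16
  (1-45/4)²=1681/16
  (17-45/4)²=529/16
Σ(x-μ)² = 835/4
σ² = (835/4)/4 = 835/16

σ = √(835/16) ≈ 7.2241


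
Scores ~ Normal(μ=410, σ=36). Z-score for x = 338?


z = (x - μ)/σ = (338 - 410)/36 = -2.0

z = -2.0


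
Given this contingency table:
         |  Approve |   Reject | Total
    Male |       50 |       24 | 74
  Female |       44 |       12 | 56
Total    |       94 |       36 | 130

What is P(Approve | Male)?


P(Approve | Male) = 50/(50+24) = 50/74 = 25/37

P(Approve|Male) = 25/37 ≈ 67.57%


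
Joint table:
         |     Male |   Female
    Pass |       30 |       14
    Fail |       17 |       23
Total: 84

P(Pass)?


P(Pass) = (30+14)/84 = 44/84 = 11/21

P(Pass) = 11/21 ≈ 52.38%


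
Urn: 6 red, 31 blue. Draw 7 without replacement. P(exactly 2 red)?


Hypergeometric: C(6,2)×C(31,5)/C(37,7)
= 15×169911/10295472 = 27405/110704

P(X=2) = 27405/110704 ≈ 24.76%


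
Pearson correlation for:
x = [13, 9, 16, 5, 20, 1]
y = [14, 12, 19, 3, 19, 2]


n=6, Σx=64, Σy=69, Σxy=991, Σx²=932, Σy²=1075
r = (6×991 - 64×69)/√((6×932 - 64²)(6×1075 - 69²))
= 1530/√(1496×1689) = 1530/√2526744 ≈ 1530/1589.5735 ≈ 0.9625

r ≈ 0.9625


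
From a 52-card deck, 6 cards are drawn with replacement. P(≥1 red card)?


P(not a red card) = 26/52 = 1/2
P(none in 6 draws) = (1/2)^6 = 1/64
P(≥1 red card) = 1 - 1/64 = 63/64

P = 63/64 ≈ 98.44%


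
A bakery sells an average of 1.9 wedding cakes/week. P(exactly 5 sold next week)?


Poisson(λ=1.9): P(X=5) = e^(-λ)×λ^k/k!
= e^(-1.9) × 1.9^5 / 5!
≈ 0.1495686192 × 24.76099 / 120 ≈ 0.030862

P(X=5) ≈ 0.030862 ≈ 3.09%


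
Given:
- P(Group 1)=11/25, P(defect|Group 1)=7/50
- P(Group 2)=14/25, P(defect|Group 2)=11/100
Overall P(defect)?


P(B) = Σ P(B|Aᵢ)×P(Aᵢ)
  7/50×11/25 = 77/1250
  11/100×14/25 = 77/1250
Sum = 77/625

P(defect) = 77/625 ≈ 12.32%


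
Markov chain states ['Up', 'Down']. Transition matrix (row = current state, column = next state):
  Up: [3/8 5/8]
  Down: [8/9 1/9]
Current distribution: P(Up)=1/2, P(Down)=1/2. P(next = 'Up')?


P(next=Up) = Σᵢ P(now=i)×P(i→Up)
= 1/2×3/8 + 1/2×8/9
= 3/16 + 4/9 = 91/144

P = 91/144 ≈ 0.6319


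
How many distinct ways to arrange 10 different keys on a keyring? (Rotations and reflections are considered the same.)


Free circular arrangements: rotations and reflections both identified.
(n-1)!/2 = 9!/2 = 362880/2 = 181440

181440


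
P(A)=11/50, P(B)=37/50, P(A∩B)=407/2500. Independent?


P(A)×P(B) = 407/2500
P(A∩B) = 407/2500
Equal ✓ → Independent

Yes, independent


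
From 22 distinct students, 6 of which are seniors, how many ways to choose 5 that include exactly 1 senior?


Choose 1 of the 6 seniors and 4 of the other 16 students:
C(6,1)×C(16,4) = 6×1820 = 10920

10920


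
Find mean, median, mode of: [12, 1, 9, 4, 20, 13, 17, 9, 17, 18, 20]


Sorted: [1, 4, 9, 9, 12, 13, 17, 17, 18, 20, 20]
Mean = 140/11
Median = 13
Freq: {12: 1, 1: 1, 9: 2, 4: 1, 20: 2, 13: 1, 17: 2, 18: 1}
Mode: [9, 17, 20]

Mean=140/11, Median=13, Mode=[9, 17, 20]


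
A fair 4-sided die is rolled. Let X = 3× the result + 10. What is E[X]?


E[die] = (1+4)/2 = 5/2
E[X] = 3×5/2 + 10 = 35/2

E[X] = 35/2


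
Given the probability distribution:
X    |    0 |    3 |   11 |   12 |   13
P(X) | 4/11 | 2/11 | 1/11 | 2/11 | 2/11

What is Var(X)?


E[X] = 67/11
E[X²] = 765/11
Var(X) = E[X²] - (E[X])² = 765/11 - 4489/121 = 3926/121

Var(X) = 3926/121 ≈ 32.4463


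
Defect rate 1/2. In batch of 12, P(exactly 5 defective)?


Binomial: P(X=5) = C(12,5)×p^5×(1-p)^7
= 792 × 1/32 × 1/128 = 99/512

P(X=5) = 99/512 ≈ 19.34%


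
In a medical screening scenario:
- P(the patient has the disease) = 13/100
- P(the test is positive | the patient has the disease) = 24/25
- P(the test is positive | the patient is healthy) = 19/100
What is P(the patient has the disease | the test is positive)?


Using Bayes' theorem:
P(A|B) = P(B|A)·P(A) / P(B)

P(the test is positive) = 24/25 × 13/100 + 19/100 × 87/100
= 78/625 + 1653/10000 = 2901/10000

P(the patient has the disease|the test is positive) = (78/625) / (2901/10000) = 416/967

P(the patient has the disease|the test is positive) = 416/967 ≈ 43.02%


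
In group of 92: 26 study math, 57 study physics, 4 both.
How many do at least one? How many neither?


|A∪B| = 26+57-4 = 79
Neither = 92-79 = 13

At least one: 79; Neither: 13


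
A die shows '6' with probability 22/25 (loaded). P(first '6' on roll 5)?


Geometric: P(X=5) = (1-p)^(k-1)×p = (3/25)^4×22/25 = 1782/9765625

P(X=5) = 1782/9765625 ≈ 0.02%


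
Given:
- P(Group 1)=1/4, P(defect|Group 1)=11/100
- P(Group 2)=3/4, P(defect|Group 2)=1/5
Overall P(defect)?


P(B) = Σ P(B|Aᵢ)×P(Aᵢ)
  11/100×1/4 = 11/400
  1/5×3/4 = 3/20
Sum = 71/400

P(defect) = 71/400 ≈ 17.75%


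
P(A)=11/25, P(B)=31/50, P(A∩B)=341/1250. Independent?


P(A)×P(B) = 341/1250
P(A∩B) = 341/1250
Equal ✓ → Independent

Yes, independent


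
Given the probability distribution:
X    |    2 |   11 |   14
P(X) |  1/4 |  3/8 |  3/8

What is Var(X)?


E[X] = 79/8
E[X²] = 959/8
Var(X) = E[X²] - (E[X])² = 959/8 - 6241/64 = 1431/64

Var(X) = 1431/64 ≈ 22.3594


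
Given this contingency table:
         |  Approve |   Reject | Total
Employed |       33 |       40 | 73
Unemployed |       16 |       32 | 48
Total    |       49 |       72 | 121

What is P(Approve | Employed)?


P(Approve | Employed) = 33/(33+40) = 33/73

P(Approve|Employed) = 33/73 ≈ 45.21%


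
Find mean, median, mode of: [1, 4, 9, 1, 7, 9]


Sorted: [1, 1, 4, 7, 9, 9]
Mean = 31/6
Median = 11/2
Freq: {1: 2, 4: 1, 9: 2, 7: 1}
Mode: [1, 9]

Mean=31/6, Median=11/2, Mode=[1, 9]


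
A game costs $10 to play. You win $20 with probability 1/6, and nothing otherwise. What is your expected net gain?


E[gain] = (20-10)×1/6 + (-10)×5/6
= 5/3 - 25/3 = -20/3

Expected net gain = $-20/3 ≈ $-6.67


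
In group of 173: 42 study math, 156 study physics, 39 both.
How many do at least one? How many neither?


|A∪B| = 42+156-39 = 159
Neither = 173-159 = 14

At least one: 159; Neither: 14


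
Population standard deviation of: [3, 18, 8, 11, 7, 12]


Mean = 59/6
  (3-59/6)²=1681/36
  (18-59/6)²=2401/36
  (8-59/6)²=121/36
  (11-59/6)²=49/36
  (7-59/6)²=289/36
  (12-59/6)²=169/36
Σ(x-μ)² = 785/6
σ² = (785/6)/6 = 785/36

σ = √(785/36) ≈ 4.6696


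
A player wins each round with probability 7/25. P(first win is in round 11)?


Geometric: P(X=11) = (1-p)^(k-1)×p = (18/25)^10×7/25 = 24993270586368/2384185791015625

P(X=11) = 24993270586368/2384185791015625 ≈ 1.05%


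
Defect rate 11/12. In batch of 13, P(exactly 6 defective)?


Binomial: P(X=6) = C(13,6)×p^6×(1-p)^7
= 1716 × 1771561/2985984 × 1/35831808 = 253333223/8916100448256

P(X=6) = 253333223/8916100448256 ≈ 0.00%


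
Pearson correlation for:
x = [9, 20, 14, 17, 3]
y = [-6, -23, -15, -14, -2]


n=5, Σx=63, Σy=-60, Σxy=-968, Σx²=975, Σy²=990
r = (5×(-968) - 63×(-60))/√((5×975 - 63²)(5×990 - (-60)²))
= -1060/√(906×1350) = -1060/√1223100 ≈ -1060/1105.9385 ≈ -0.9585

r ≈ -0.9585


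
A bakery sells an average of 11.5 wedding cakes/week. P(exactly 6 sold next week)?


Poisson(λ=11.5): P(X=6) = e^(-λ)×λ^k/k!
= e^(-11.5) × 11.5^6 / 6!
≈ 1.01300936e-05 × 2313060.76562 / 720 ≈ 0.032544

P(X=6) ≈ 0.032544 ≈ 3.25%


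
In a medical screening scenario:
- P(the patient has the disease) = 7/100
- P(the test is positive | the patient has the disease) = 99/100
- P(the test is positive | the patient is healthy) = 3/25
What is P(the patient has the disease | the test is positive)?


Using Bayes' theorem:
P(A|B) = P(B|A)·P(A) / P(B)

P(the test is positive) = 99/100 × 7/100 + 3/25 × 93/100
= 693/10000 + 279/2500 = 1809/10000

P(the patient has the disease|the test is positive) = (693/10000) / (1809/10000) = 77/201

P(the patient has the disease|the test is positive) = 77/201 ≈ 38.31%


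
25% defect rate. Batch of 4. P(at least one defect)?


P(all good) = (3/4)^4 = 81/256
P(≥1 defect) = 175/256

P = 175/256 ≈ 68.36%


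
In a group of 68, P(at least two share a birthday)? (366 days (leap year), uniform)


P(all different) = Π(366-i)/366 for i=0..67
= 0.001299
P(match) = 1 - 0.001299 = 0.998701

P ≈ 0.9987 ≈ 99.87%


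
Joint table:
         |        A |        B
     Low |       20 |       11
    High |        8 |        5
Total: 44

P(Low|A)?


P(Low|A) = 20/(20+8) = 20/28 = 5/7

P = 5/7 ≈ 71.43%


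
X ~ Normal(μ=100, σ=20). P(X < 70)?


z = (70-100)/20 = -1.5
P(Z < -1.5) = 0.0668

P(X < 70) ≈ 0.0668


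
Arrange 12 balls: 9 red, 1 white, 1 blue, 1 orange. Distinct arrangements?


12!/(9!×1!×1!×1!) = 1320

1320


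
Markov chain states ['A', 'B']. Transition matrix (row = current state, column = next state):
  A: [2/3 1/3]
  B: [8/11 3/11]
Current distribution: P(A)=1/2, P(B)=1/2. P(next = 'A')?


P(next=A) = Σᵢ P(now=i)×P(i→A)
= 1/2×2/3 + 1/2×8/11
= 1/3 + 4/11 = 23/33

P = 23/33 ≈ 0.6970


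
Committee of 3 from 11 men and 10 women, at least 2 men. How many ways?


Count by #men:
  2M,1W: C(11,2)×C(10,1)=550
  3M,0W: C(11,3)×C(10,0)=165
Total = 715

715


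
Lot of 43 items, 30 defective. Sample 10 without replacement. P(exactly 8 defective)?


Hypergeometric: C(30,8)×C(13,2)/C(43,10)
= 5852925×78/1917334783 = 35117550/147487291

P(X=8) = 35117550/147487291 ≈ 23.81%


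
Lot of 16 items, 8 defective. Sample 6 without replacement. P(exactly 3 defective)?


Hypergeometric: C(8,3)×C(8,3)/C(16,6)
= 56×56/8008 = 56/143

P(X=3) = 56/143 ≈ 39.16%


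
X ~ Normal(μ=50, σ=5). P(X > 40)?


z = (40-50)/5 = -2.0
P(X > 40) = 1 - P(Z ≤ -2.0) = 1 - 0.0228 = 0.9772

P(X > 40) ≈ 0.9772


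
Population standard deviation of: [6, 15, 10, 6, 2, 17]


Mean = 56/6 = 28/3
  (6-28/3)²=100/9
  (15-28/3)²=289/9
  (10-28/3)²=4/9
  (6-28/3)²=100/9
  (2-28/3)²=484/9
  (17-28/3)²=529/9
Σ(x-μ)² = 502/3
σ² = (502/3)/6 = 251/9

σ = √(251/9) ≈ 5.2810


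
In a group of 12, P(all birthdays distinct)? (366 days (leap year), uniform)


P(all different) = Π(366-i)/366 for i=0..11
= (366/366)×(365/366)×...×(355/366)
= 0.833396

P ≈ 0.8334 ≈ 83.34%


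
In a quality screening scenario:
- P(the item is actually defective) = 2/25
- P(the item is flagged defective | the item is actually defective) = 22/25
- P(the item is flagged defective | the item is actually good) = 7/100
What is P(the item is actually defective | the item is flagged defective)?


Using Bayes' theorem:
P(A|B) = P(B|A)·P(A) / P(B)

P(the item is flagged defective) = 22/25 × 2/25 + 7/100 × 23/25
= 44/625 + 161/2500 = 337/2500

P(the item is actually defective|the item is flagged defective) = (44/625) / (337/2500) = 176/337

P(the item is actually defective|the item is flagged defective) = 176/337 ≈ 52.23%


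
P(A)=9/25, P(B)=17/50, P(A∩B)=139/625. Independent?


P(A)×P(B) = 153/1250
P(A∩B) = 139/625
Not equal → NOT independent

No, not independent


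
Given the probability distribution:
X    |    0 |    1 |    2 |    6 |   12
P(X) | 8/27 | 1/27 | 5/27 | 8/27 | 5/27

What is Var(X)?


E[X] = 119/27
E[X²] = 343/9
Var(X) = E[X²] - (E[X])² = 343/9 - 14161/729 = 13622/729

Var(X) = 13622/729 ≈ 18.6859


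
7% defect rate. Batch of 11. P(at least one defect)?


P(all good) = (93/100)^11 = 4501035456767426597157/10000000000000000000000
P(≥1 defect) = 5498964543232573402843/10000000000000000000000

P = 5498964543232573402843/10000000000000000000000 ≈ 54.99%


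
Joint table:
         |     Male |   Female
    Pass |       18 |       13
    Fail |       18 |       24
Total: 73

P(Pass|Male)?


P(Pass|Male) = 18/(18+18) = 18/36 = 1/2

P = 1/2 ≈ 50.00%
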